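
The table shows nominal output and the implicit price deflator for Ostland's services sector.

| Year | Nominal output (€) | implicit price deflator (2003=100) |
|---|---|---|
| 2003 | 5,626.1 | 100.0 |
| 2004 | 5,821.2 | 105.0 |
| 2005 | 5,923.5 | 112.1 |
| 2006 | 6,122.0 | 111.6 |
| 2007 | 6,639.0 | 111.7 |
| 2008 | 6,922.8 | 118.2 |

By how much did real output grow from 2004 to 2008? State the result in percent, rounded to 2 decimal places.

5.64%

Real output 2004 = 5821.2/1.050 = 5544.00.
Real output 2008 = 6922.8/1.182 = 5856.85.
Change = 5856.85/5544.00 − 1 = 0.0564.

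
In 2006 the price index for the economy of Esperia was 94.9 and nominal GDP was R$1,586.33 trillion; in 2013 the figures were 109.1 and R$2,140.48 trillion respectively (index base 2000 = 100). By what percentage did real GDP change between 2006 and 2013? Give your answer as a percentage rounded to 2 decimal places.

17.37%

Deflate each year: 2006 → 1586.33/0.949 = 1671.58; 2013 → 2140.48/1.091 = 1961.94.
So real GDP changed by 1961.94/1671.58 − 1 = 0.1737, i.e. 17.37%.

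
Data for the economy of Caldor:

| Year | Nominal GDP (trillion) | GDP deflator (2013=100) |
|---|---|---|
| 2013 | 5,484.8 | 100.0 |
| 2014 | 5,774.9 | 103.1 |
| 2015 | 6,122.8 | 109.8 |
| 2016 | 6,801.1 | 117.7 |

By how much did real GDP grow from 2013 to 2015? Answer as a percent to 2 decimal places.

Real GDP 2013 = 5484.8/1.000 = 5484.80.
Real GDP 2015 = 6122.8/1.098 = 5576.32.
Change = 5576.32/5484.80 − 1 = 0.0167.

1.67%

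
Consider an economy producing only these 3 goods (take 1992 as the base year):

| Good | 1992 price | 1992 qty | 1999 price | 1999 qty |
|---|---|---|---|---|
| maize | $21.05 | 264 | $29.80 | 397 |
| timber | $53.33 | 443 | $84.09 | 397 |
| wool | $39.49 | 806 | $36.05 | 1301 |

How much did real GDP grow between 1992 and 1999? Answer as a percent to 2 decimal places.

Real GDP 1992 = Nominal GDP 1992 = 21.05·264 + 53.33·443 + 39.49·806 = 61011.33.
Real GDP 1999 (at 1992 prices) = 21.05·397 + 53.33·397 + 39.49·1301 = 80905.35.
Real growth = 80905.35/61011.33 − 1 = 0.3261.

32.61%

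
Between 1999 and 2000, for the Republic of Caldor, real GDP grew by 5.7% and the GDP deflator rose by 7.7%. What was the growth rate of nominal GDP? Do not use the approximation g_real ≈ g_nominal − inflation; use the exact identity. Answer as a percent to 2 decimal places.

13.84%

(1 + g_nom) = (1 + g_real)(1 + π) = 1.0570 × 1.0770 = 1.13839.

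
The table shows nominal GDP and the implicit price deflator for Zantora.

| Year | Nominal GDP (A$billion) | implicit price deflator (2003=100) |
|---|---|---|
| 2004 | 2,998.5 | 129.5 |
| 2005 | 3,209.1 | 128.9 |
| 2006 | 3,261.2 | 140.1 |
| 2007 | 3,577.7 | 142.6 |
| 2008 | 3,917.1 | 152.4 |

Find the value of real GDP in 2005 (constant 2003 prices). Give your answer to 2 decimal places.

A$2,489.60 billion

Real GDP 2005 = 3209.1 / 1.289 = 2489.60.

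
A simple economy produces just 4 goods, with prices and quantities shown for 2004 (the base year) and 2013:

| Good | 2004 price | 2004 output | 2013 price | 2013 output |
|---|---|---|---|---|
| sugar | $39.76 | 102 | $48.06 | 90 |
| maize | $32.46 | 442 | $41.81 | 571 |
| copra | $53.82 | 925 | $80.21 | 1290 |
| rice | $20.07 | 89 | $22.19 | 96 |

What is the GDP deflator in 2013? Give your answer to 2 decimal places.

143.15

Nominal GDP 2013 = 48.06·90 + 41.81·571 + 80.21·1290 + 22.19·96 = 133800.05.
Real GDP 2013 (at 2004 prices) = 39.76·90 + 32.46·571 + 53.82·1290 + 20.07·96 = 93467.58.
Deflator = Nominal/Real × 100 = 133800.05/93467.58 × 100 = 143.151.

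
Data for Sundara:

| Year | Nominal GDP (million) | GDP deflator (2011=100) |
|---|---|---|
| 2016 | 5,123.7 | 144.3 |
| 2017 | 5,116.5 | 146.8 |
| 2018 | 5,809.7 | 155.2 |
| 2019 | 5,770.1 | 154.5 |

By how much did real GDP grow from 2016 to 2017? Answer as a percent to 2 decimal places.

Real GDP 2016 = 5123.7/1.443 = 3550.73.
Real GDP 2017 = 5116.5/1.468 = 3485.35.
Change = 3485.35/3550.73 − 1 = -0.0184.

-1.84%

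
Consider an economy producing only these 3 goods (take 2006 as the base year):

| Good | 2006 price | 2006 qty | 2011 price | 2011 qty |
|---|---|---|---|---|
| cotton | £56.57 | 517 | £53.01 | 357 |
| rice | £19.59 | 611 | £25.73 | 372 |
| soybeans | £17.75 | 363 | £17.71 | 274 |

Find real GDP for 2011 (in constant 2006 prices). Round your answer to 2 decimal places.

Real GDP 2011 = Σ (p_2006 × q_2011) = 56.57·357 + 19.59·372 + 17.75·274 = 32346.47.

£32346.47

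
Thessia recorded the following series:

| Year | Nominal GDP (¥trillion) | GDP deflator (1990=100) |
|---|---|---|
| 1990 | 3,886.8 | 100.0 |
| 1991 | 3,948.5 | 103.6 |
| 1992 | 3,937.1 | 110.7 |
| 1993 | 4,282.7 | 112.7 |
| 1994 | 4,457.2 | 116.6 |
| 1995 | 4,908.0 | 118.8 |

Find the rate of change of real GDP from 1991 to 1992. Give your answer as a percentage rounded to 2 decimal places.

-6.68%

Real GDP 1991 = 3948.5/1.036 = 3811.29.
Real GDP 1992 = 3937.1/1.107 = 3556.55.
Change = 3556.55/3811.29 − 1 = -0.0668.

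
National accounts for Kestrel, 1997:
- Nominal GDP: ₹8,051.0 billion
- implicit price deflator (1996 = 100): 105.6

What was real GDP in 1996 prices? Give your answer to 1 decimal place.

₹7,624.1 billion

Real GDP = Nominal / (implicit price deflator/100) = 8051.0 / 1.056 = 7624.05.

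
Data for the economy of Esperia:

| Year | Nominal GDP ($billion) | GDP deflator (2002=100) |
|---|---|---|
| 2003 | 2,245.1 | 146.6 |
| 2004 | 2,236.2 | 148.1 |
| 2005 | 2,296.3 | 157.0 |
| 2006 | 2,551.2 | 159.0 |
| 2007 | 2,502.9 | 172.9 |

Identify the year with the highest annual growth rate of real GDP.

2004: real = 2236.2/1.481 = 1509.93; growth vs 2003 (1531.45) = -1.41%.
2005: real = 2296.3/1.570 = 1462.61; growth vs 2004 (1509.93) = -3.13%.
2006: real = 2551.2/1.590 = 1604.53; growth vs 2005 (1462.61) = 9.70%.
2007: real = 2502.9/1.729 = 1447.60; growth vs 2006 (1604.53) = -9.78%.

2006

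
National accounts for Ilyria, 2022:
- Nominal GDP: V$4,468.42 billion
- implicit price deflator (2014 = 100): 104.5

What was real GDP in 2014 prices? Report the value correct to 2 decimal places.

V$4,276.00 billion

Real GDP = Nominal / (implicit price deflator/100) = 4468.42 / 1.045 = 4276.00.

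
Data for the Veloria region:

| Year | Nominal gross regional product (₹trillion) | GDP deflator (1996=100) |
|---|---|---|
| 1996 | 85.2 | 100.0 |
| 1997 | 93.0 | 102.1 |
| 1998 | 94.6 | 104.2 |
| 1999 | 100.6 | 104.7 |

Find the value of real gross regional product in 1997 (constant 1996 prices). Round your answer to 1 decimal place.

Real gross regional product 1997 = 93.0 / 1.021 = 91.09.

₹91.1 trillion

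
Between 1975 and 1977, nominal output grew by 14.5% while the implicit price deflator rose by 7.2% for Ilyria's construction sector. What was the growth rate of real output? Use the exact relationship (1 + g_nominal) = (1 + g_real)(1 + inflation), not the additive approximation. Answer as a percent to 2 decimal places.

6.81%

(1 + g_nom) = (1 + g_real)(1 + π), so g_real = 1.1450 / 1.0720 − 1 = 0.06810.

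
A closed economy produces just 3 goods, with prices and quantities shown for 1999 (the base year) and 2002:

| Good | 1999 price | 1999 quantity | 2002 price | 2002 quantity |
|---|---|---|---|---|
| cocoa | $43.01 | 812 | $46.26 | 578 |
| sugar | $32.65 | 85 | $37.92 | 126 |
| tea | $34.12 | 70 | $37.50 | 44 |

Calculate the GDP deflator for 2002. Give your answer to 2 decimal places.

108.83

Nominal GDP 2002 = 46.26·578 + 37.92·126 + 37.50·44 = 33166.20.
Real GDP 2002 (at 1999 prices) = 43.01·578 + 32.65·126 + 34.12·44 = 30474.96.
Deflator = Nominal/Real × 100 = 33166.20/30474.96 × 100 = 108.831.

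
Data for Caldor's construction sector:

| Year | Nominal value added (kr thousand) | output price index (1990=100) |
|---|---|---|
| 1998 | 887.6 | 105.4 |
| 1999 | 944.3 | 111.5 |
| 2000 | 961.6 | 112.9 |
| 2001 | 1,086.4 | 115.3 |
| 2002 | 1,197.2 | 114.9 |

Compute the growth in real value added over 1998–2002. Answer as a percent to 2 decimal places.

Real value added 1998 = 887.6/1.054 = 842.13.
Real value added 2002 = 1197.2/1.149 = 1041.95.
Change = 1041.95/842.13 − 1 = 0.2373.

23.73%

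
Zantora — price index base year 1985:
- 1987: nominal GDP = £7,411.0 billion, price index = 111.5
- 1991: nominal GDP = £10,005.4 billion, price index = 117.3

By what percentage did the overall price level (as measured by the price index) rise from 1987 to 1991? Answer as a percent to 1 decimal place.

5.2%

Price-level change = 117.3 / 111.5 − 1 = 0.0520.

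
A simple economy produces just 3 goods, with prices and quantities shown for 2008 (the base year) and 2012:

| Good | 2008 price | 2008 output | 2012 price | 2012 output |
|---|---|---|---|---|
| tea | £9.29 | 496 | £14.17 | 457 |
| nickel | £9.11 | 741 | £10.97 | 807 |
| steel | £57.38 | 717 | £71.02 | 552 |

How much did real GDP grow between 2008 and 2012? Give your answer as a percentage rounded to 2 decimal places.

-17.58%

Real GDP 2008 = Nominal GDP 2008 = 9.29·496 + 9.11·741 + 57.38·717 = 52499.81.
Real GDP 2012 (at 2008 prices) = 9.29·457 + 9.11·807 + 57.38·552 = 43271.06.
Real growth = 43271.06/52499.81 − 1 = -0.1758.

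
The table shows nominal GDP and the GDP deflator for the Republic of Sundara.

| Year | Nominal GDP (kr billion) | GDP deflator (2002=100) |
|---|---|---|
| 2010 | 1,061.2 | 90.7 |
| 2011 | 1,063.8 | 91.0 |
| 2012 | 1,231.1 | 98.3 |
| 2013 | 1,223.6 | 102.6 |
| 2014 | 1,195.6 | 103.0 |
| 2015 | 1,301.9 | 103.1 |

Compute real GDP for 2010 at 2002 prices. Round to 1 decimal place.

kr 1,170.0 billion

Real GDP 2010 = 1061.2 / 0.907 = 1170.01.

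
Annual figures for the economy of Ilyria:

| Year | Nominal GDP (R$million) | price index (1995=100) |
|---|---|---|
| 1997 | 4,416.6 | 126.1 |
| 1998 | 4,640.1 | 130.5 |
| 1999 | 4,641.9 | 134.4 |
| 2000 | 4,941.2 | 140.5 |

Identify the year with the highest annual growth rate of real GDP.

1998: real = 4640.1/1.305 = 3555.63; growth vs 1997 (3502.46) = 1.52%.
1999: real = 4641.9/1.344 = 3453.79; growth vs 1998 (3555.63) = -2.86%.
2000: real = 4941.2/1.405 = 3516.87; growth vs 1999 (3453.79) = 1.83%.

2000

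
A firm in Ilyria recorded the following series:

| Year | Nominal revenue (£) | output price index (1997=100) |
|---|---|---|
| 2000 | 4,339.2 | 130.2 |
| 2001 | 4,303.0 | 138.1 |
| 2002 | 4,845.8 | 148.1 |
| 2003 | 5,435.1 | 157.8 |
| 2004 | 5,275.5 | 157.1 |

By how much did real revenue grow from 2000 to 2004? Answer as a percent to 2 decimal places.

Real revenue 2000 = 4339.2/1.302 = 3332.72.
Real revenue 2004 = 5275.5/1.571 = 3358.05.
Change = 3358.05/3332.72 − 1 = 0.0076.

0.76%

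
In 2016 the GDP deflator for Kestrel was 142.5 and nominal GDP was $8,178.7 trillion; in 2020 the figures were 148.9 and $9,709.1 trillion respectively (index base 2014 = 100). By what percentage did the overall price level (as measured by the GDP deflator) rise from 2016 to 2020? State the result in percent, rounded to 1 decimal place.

4.5%

Price-level change = 148.9 / 142.5 − 1 = 0.0449.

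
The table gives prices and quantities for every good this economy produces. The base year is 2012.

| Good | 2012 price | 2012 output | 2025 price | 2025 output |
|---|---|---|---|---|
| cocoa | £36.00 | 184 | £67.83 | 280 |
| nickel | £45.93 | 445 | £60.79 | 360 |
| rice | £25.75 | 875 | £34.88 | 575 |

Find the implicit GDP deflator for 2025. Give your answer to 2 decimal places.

147.11

Nominal GDP 2025 = 67.83·280 + 60.79·360 + 34.88·575 = 60932.80.
Real GDP 2025 (at 2012 prices) = 36.00·280 + 45.93·360 + 25.75·575 = 41421.05.
Deflator = Nominal/Real × 100 = 60932.80/41421.05 × 100 = 147.106.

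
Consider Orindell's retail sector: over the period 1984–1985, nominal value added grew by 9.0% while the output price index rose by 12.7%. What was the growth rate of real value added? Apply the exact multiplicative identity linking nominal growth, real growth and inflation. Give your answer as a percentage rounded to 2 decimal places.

(1 + g_nom) = (1 + g_real)(1 + π), so g_real = 1.0900 / 1.1270 − 1 = -0.03283.

-3.28%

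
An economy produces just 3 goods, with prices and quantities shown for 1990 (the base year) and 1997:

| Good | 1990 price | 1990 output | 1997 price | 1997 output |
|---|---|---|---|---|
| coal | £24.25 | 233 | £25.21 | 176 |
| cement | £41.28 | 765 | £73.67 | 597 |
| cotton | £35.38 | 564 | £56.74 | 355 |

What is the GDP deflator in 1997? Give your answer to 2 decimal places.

Nominal GDP 1997 = 25.21·176 + 73.67·597 + 56.74·355 = 68560.65.
Real GDP 1997 (at 1990 prices) = 24.25·176 + 41.28·597 + 35.38·355 = 41472.06.
Deflator = Nominal/Real × 100 = 68560.65/41472.06 × 100 = 165.318.

165.32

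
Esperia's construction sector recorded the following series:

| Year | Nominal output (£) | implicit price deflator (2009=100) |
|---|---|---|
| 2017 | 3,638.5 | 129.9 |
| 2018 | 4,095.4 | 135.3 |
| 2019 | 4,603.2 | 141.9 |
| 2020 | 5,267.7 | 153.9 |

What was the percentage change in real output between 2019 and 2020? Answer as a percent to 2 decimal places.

5.51%

Real output 2019 = 4603.2/1.419 = 3243.97.
Real output 2020 = 5267.7/1.539 = 3422.81.
Change = 3422.81/3243.97 − 1 = 0.0551.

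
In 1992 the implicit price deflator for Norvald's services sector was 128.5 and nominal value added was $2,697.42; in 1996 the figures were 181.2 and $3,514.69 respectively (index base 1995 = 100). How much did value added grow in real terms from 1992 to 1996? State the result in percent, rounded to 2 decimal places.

-7.60%

Real value added 1992 = 2697.42 / 1.285 = 2099.16.
Real value added 1996 = 3514.69 / 1.812 = 1939.67.
Real growth = 1939.67 / 2099.16 − 1 = -0.0760.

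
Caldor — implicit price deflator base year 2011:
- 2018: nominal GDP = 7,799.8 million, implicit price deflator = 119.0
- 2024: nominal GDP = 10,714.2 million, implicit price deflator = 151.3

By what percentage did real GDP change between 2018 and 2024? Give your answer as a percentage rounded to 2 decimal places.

Deflate each year: 2018 → 7799.8/1.190 = 6554.45; 2024 → 10714.2/1.513 = 7081.43.
So real GDP changed by 7081.43/6554.45 − 1 = 0.0804, i.e. 8.04%.

8.04%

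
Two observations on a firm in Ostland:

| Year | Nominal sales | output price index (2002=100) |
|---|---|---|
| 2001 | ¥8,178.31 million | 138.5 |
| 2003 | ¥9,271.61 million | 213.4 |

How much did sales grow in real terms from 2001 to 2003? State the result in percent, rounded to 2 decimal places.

-26.42%

Real sales 2001 = 8178.31 / 1.385 = 5904.92.
Real sales 2003 = 9271.61 / 2.134 = 4344.71.
Real growth = 4344.71 / 5904.92 − 1 = -0.2642.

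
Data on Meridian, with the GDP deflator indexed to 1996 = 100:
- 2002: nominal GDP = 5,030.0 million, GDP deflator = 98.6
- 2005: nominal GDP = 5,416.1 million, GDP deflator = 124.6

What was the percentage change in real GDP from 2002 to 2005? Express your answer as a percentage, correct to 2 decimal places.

-14.79%

Real GDP 2002 = 5030.0 / 0.986 = 5101.42.
Real GDP 2005 = 5416.1 / 1.246 = 4346.79.
Real growth = 4346.79 / 5101.42 − 1 = -0.1479.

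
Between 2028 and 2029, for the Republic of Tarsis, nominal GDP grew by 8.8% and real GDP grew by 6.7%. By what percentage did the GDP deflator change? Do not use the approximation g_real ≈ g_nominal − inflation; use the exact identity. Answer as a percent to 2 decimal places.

(1 + g_nom) = (1 + g_real)(1 + π), so π = 1.0880 / 1.0670 − 1 = 0.01968.

1.97%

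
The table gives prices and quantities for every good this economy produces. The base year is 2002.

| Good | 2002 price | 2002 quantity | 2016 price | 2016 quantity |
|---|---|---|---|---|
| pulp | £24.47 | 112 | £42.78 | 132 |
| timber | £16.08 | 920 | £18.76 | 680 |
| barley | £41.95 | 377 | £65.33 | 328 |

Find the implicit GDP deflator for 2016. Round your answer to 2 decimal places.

Nominal GDP 2016 = 42.78·132 + 18.76·680 + 65.33·328 = 39832.00.
Real GDP 2016 (at 2002 prices) = 24.47·132 + 16.08·680 + 41.95·328 = 27924.04.
Deflator = Nominal/Real × 100 = 39832.00/27924.04 × 100 = 142.644.

142.64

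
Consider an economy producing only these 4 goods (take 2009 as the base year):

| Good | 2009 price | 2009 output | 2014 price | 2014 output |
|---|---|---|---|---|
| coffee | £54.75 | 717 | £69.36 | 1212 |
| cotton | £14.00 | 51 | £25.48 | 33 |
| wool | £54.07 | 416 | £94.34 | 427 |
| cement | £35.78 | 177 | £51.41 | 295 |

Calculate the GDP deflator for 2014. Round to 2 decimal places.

Nominal GDP 2014 = 69.36·1212 + 25.48·33 + 94.34·427 + 51.41·295 = 140354.29.
Real GDP 2014 (at 2009 prices) = 54.75·1212 + 14.00·33 + 54.07·427 + 35.78·295 = 100461.99.
Deflator = Nominal/Real × 100 = 140354.29/100461.99 × 100 = 139.709.

139.71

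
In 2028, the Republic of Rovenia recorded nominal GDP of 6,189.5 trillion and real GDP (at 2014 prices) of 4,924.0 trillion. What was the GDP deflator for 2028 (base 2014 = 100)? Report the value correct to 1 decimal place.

125.7

GDP deflator = (Nominal / Real) × 100 = 6189.5 / 4924.0 × 100 = 125.70.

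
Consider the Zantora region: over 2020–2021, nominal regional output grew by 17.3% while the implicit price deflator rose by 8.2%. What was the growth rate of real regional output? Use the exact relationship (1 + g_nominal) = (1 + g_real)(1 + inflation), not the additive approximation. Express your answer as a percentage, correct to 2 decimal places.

8.41%

(1 + g_nom) = (1 + g_real)(1 + π), so g_real = 1.1730 / 1.0820 − 1 = 0.08410.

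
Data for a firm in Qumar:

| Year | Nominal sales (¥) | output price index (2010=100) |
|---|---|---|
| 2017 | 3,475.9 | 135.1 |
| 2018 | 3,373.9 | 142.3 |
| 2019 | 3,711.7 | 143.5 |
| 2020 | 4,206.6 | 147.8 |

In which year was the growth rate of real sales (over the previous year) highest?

2018: real = 3373.9/1.423 = 2370.98; growth vs 2017 (2572.83) = -7.85%.
2019: real = 3711.7/1.435 = 2586.55; growth vs 2018 (2370.98) = 9.09%.
2020: real = 4206.6/1.478 = 2846.14; growth vs 2019 (2586.55) = 10.04%.

2020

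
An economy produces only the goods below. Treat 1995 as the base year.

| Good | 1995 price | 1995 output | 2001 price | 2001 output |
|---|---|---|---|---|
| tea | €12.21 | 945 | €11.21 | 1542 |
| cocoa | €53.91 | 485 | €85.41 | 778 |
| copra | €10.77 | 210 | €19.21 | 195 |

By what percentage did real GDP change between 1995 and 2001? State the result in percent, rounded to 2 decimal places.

57.39%

Real GDP 1995 = Nominal GDP 1995 = 12.21·945 + 53.91·485 + 10.77·210 = 39946.50.
Real GDP 2001 (at 1995 prices) = 12.21·1542 + 53.91·778 + 10.77·195 = 62869.95.
Real growth = 62869.95/39946.50 − 1 = 0.5739.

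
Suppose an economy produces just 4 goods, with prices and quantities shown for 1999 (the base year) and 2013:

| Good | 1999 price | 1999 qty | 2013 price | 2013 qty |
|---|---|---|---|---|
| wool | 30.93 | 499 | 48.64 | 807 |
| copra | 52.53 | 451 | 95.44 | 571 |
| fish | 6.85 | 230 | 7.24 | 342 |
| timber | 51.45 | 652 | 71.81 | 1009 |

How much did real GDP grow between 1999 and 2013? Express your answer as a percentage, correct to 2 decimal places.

Real GDP 1999 = Nominal GDP 1999 = 30.93·499 + 52.53·451 + 6.85·230 + 51.45·652 = 74246.00.
Real GDP 2013 (at 1999 prices) = 30.93·807 + 52.53·571 + 6.85·342 + 51.45·1009 = 109210.89.
Real growth = 109210.89/74246.00 − 1 = 0.4709.

47.09%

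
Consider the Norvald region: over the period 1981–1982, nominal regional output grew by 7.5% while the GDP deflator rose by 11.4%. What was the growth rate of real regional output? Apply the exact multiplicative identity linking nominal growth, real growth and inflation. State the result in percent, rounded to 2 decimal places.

-3.50%

(1 + g_nom) = (1 + g_real)(1 + π), so g_real = 1.0750 / 1.1140 − 1 = -0.03501.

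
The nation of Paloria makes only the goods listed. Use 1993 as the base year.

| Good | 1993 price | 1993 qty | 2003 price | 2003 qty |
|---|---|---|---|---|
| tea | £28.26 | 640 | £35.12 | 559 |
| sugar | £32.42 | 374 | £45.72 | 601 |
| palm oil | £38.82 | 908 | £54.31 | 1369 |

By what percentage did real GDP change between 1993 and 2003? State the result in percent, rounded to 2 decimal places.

35.08%

Real GDP 1993 = Nominal GDP 1993 = 28.26·640 + 32.42·374 + 38.82·908 = 65460.04.
Real GDP 2003 (at 1993 prices) = 28.26·559 + 32.42·601 + 38.82·1369 = 88426.34.
Real growth = 88426.34/65460.04 − 1 = 0.3508.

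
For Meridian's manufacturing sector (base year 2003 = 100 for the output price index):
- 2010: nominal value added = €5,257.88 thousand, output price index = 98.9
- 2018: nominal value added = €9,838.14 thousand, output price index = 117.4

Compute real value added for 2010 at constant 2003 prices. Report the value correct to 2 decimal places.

Real value added = Nominal / (output price index/100) = 5257.88 / 0.989 = 5316.36.

€5,316.36 thousand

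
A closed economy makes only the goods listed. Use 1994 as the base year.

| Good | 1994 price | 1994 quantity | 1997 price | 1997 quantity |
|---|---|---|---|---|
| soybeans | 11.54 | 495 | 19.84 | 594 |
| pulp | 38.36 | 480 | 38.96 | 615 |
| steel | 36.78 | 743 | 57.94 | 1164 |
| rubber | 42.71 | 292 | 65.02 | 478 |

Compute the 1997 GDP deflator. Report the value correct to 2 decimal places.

143.34

Nominal GDP 1997 = 19.84·594 + 38.96·615 + 57.94·1164 + 65.02·478 = 134267.08.
Real GDP 1997 (at 1994 prices) = 11.54·594 + 38.36·615 + 36.78·1164 + 42.71·478 = 93673.46.
Deflator = Nominal/Real × 100 = 134267.08/93673.46 × 100 = 143.335.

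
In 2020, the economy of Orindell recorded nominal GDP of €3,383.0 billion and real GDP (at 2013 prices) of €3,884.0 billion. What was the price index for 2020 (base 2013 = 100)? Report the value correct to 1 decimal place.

price index = (Nominal / Real) × 100 = 3383.0 / 3884.0 × 100 = 87.10.

87.1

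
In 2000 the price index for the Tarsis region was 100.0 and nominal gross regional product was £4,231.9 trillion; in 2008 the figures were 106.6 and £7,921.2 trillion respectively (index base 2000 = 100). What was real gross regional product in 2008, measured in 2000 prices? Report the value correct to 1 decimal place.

£7,430.8 trillion

Real gross regional product = Nominal / (price index/100) = 7921.2 / 1.066 = 7430.77.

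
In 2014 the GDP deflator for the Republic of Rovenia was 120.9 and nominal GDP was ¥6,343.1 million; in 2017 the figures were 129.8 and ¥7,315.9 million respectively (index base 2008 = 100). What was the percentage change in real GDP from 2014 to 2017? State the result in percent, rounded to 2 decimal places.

Deflate each year: 2014 → 6343.1/1.209 = 5246.57; 2017 → 7315.9/1.298 = 5636.29.
So real GDP changed by 5636.29/5246.57 − 1 = 0.0743, i.e. 7.43%.

7.43%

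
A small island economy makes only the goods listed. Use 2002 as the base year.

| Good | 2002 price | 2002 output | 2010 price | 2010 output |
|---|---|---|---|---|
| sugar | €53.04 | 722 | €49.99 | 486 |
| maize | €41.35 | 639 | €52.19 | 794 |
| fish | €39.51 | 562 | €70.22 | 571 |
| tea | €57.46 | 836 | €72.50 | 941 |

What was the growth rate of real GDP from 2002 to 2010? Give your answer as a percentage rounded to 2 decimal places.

0.21%

Real GDP 2002 = Nominal GDP 2002 = 53.04·722 + 41.35·639 + 39.51·562 + 57.46·836 = 134958.71.
Real GDP 2010 (at 2002 prices) = 53.04·486 + 41.35·794 + 39.51·571 + 57.46·941 = 135239.41.
Real growth = 135239.41/134958.71 − 1 = 0.0021.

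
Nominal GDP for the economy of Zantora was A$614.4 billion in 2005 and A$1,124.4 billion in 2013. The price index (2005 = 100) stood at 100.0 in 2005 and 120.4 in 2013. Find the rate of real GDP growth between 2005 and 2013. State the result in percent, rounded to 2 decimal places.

52.00%

Real GDP 2005 = 614.4 / 1.000 = 614.40.
Real GDP 2013 = 1124.4 / 1.204 = 933.89.
Real growth = 933.89 / 614.40 − 1 = 0.5200.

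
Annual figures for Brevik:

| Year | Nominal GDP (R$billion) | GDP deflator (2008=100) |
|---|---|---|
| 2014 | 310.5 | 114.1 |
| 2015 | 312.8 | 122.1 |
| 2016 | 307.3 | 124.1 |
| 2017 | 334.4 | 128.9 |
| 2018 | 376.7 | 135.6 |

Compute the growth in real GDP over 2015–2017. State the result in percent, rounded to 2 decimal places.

Real GDP 2015 = 312.8/1.221 = 256.18.
Real GDP 2017 = 334.4/1.289 = 259.43.
Change = 259.43/256.18 − 1 = 0.0127.

1.27%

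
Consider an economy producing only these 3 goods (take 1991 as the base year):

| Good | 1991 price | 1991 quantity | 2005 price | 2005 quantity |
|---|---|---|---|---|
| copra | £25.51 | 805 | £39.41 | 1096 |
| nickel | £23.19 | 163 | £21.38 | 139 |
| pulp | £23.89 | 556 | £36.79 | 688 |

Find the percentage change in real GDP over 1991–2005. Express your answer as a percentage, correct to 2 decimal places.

Real GDP 1991 = Nominal GDP 1991 = 25.51·805 + 23.19·163 + 23.89·556 = 37598.36.
Real GDP 2005 (at 1991 prices) = 25.51·1096 + 23.19·139 + 23.89·688 = 47618.69.
Real growth = 47618.69/37598.36 − 1 = 0.2665.

26.65%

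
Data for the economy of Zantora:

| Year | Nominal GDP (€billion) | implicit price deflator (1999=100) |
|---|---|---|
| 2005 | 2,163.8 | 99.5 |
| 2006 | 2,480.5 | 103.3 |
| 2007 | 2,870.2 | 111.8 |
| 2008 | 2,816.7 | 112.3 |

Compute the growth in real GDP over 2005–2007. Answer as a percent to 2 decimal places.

18.05%

Real GDP 2005 = 2163.8/0.995 = 2174.67.
Real GDP 2007 = 2870.2/1.118 = 2567.26.
Change = 2567.26/2174.67 − 1 = 0.1805.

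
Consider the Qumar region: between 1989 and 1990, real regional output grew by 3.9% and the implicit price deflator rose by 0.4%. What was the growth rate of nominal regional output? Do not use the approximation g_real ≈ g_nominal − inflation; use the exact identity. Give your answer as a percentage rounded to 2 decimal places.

(1 + g_nom) = (1 + g_real)(1 + π) = 1.0390 × 1.0040 = 1.04316.

4.32%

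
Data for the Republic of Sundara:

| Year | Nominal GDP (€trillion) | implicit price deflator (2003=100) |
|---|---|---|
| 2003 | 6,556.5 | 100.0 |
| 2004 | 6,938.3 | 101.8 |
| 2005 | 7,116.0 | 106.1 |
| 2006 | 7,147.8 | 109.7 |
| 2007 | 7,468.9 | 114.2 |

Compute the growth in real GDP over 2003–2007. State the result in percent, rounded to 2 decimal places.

-0.25%

Real GDP 2003 = 6556.5/1.000 = 6556.50.
Real GDP 2007 = 7468.9/1.142 = 6540.19.
Change = 6540.19/6556.50 − 1 = -0.0025.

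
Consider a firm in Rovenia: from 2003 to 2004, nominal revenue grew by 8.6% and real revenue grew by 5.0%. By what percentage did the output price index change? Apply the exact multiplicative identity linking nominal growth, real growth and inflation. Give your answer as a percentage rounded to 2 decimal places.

3.43%

(1 + g_nom) = (1 + g_real)(1 + π), so π = 1.0860 / 1.0500 − 1 = 0.03429.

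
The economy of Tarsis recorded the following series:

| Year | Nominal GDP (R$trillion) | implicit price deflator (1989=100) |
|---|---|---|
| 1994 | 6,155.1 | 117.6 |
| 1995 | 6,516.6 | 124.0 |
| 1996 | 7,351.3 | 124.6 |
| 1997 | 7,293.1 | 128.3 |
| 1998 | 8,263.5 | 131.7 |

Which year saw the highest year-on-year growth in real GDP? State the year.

1996

1995: real = 6516.6/1.240 = 5255.32; growth vs 1994 (5233.93) = 0.41%.
1996: real = 7351.3/1.246 = 5899.92; growth vs 1995 (5255.32) = 12.27%.
1997: real = 7293.1/1.283 = 5684.41; growth vs 1996 (5899.92) = -3.65%.
1998: real = 8263.5/1.317 = 6274.49; growth vs 1997 (5684.41) = 10.38%.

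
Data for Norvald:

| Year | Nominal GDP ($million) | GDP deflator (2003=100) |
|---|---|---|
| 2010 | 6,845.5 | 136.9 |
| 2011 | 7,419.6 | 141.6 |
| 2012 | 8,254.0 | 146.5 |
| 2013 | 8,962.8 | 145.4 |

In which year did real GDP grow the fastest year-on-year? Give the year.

2013

2011: real = 7419.6/1.416 = 5239.83; growth vs 2010 (5000.37) = 4.79%.
2012: real = 8254.0/1.465 = 5634.13; growth vs 2011 (5239.83) = 7.53%.
2013: real = 8962.8/1.454 = 6164.24; growth vs 2012 (5634.13) = 9.41%.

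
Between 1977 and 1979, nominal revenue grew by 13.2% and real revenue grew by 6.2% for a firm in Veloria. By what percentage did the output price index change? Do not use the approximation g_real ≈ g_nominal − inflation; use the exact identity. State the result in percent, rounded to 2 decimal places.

(1 + g_nom) = (1 + g_real)(1 + π), so π = 1.1320 / 1.0620 − 1 = 0.06591.

6.59%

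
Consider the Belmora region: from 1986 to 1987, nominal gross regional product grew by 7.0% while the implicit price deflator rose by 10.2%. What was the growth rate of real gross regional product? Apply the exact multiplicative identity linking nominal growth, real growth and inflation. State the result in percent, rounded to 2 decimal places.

-2.90%

(1 + g_nom) = (1 + g_real)(1 + π), so g_real = 1.0700 / 1.1020 − 1 = -0.02904.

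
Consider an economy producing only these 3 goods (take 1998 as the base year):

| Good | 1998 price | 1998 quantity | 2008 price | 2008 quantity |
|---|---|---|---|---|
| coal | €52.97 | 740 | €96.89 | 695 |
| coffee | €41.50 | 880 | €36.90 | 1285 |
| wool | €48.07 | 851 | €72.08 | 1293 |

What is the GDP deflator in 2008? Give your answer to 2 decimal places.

136.55

Nominal GDP 2008 = 96.89·695 + 36.90·1285 + 72.08·1293 = 207954.49.
Real GDP 2008 (at 1998 prices) = 52.97·695 + 41.50·1285 + 48.07·1293 = 152296.16.
Deflator = Nominal/Real × 100 = 207954.49/152296.16 × 100 = 136.546.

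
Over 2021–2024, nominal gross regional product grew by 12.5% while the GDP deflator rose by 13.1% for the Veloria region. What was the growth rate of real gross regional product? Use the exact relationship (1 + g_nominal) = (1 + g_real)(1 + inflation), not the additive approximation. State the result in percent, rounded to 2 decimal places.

(1 + g_nom) = (1 + g_real)(1 + π), so g_real = 1.1250 / 1.1310 − 1 = -0.00531.

-0.53%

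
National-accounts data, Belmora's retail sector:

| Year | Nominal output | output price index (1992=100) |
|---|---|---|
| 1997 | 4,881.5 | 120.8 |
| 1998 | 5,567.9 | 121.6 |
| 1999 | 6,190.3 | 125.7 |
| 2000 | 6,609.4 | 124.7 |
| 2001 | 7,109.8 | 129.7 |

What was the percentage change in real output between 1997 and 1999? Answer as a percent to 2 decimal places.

Real output 1997 = 4881.5/1.208 = 4040.98.
Real output 1999 = 6190.3/1.257 = 4924.66.
Change = 4924.66/4040.98 − 1 = 0.2187.

21.87%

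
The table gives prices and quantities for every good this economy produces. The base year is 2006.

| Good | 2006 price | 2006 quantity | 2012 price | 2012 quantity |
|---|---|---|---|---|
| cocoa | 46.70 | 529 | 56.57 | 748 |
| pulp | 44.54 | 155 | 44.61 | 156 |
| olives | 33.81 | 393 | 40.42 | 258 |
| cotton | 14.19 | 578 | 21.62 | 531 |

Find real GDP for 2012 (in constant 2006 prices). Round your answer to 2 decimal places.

Real GDP 2012 = Σ (p_2006 × q_2012) = 46.70·748 + 44.54·156 + 33.81·258 + 14.19·531 = 58137.71.

58137.71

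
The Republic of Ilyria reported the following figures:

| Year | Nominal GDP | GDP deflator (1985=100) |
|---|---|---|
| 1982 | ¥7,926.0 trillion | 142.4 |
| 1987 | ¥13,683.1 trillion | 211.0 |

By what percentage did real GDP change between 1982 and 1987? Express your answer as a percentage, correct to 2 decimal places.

Real GDP 1982 = 7926.0 / 1.424 = 5566.01.
Real GDP 1987 = 13683.1 / 2.110 = 6484.88.
Real growth = 6484.88 / 5566.01 − 1 = 0.1651.

16.51%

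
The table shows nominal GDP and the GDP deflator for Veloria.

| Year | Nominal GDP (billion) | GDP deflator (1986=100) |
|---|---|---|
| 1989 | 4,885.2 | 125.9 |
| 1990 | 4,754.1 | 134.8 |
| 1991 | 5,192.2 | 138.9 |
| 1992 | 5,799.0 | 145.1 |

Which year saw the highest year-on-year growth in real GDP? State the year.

1990: real = 4754.1/1.348 = 3526.78; growth vs 1989 (3880.22) = -9.11%.
1991: real = 5192.2/1.389 = 3738.08; growth vs 1990 (3526.78) = 5.99%.
1992: real = 5799.0/1.451 = 3996.55; growth vs 1991 (3738.08) = 6.91%.

1992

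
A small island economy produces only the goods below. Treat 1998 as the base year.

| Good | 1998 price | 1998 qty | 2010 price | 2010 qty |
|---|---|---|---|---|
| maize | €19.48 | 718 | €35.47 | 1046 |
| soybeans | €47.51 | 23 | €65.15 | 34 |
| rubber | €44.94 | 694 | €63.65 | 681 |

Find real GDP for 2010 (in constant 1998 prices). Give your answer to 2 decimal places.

Real GDP 2010 = Σ (p_1998 × q_2010) = 19.48·1046 + 47.51·34 + 44.94·681 = 52595.56.

€52595.56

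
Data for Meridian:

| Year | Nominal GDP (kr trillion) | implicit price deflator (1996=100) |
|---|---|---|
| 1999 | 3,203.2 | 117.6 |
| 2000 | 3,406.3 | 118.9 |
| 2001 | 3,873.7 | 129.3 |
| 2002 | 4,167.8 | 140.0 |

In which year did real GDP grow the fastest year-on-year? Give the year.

2000: real = 3406.3/1.189 = 2864.84; growth vs 1999 (2723.81) = 5.18%.
2001: real = 3873.7/1.293 = 2995.90; growth vs 2000 (2864.84) = 4.57%.
2002: real = 4167.8/1.400 = 2977.00; growth vs 2001 (2995.90) = -0.63%.

2000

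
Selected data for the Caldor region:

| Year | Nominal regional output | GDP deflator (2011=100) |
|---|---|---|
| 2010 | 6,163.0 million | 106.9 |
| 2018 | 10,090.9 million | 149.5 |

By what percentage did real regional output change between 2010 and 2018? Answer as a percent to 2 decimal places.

17.08%

Deflate each year: 2010 → 6163.0/1.069 = 5765.20; 2018 → 10090.9/1.495 = 6749.77.
So real regional output changed by 6749.77/5765.20 − 1 = 0.1708, i.e. 17.08%.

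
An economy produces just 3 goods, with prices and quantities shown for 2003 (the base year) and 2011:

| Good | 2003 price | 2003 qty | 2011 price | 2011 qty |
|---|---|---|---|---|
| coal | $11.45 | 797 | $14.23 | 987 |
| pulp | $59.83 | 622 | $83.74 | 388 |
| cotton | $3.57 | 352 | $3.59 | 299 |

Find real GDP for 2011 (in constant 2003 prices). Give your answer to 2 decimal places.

Real GDP 2011 = Σ (p_2003 × q_2011) = 11.45·987 + 59.83·388 + 3.57·299 = 35582.62.

$35582.62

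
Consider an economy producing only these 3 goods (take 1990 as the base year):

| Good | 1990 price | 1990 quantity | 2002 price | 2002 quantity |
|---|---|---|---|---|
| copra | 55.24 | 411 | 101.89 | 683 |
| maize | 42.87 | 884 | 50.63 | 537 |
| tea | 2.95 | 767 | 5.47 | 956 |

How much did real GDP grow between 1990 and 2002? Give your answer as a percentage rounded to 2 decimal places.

1.12%

Real GDP 1990 = Nominal GDP 1990 = 55.24·411 + 42.87·884 + 2.95·767 = 62863.37.
Real GDP 2002 (at 1990 prices) = 55.24·683 + 42.87·537 + 2.95·956 = 63570.31.
Real growth = 63570.31/62863.37 − 1 = 0.0112.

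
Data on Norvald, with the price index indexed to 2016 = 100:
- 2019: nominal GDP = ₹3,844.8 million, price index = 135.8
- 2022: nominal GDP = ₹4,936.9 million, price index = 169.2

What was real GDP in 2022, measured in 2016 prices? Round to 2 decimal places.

₹2,917.79 million

Real GDP = Nominal / (price index/100) = 4936.9 / 1.692 = 2917.79.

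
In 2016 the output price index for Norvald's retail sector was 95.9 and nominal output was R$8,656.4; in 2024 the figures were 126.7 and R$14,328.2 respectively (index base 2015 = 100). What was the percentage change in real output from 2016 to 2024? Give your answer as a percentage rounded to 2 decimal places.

Deflate each year: 2016 → 8656.4/0.959 = 9026.49; 2024 → 14328.2/1.267 = 11308.76.
So real output changed by 11308.76/9026.49 − 1 = 0.2528, i.e. 25.28%.

25.28%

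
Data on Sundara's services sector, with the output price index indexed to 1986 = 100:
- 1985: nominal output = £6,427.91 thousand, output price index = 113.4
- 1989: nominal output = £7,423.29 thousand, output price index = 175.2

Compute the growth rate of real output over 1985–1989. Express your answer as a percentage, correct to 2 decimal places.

Deflate each year: 1985 → 6427.91/1.134 = 5668.35; 1989 → 7423.29/1.752 = 4237.04.
So real output changed by 4237.04/5668.35 − 1 = -0.2525, i.e. -25.25%.

-25.25%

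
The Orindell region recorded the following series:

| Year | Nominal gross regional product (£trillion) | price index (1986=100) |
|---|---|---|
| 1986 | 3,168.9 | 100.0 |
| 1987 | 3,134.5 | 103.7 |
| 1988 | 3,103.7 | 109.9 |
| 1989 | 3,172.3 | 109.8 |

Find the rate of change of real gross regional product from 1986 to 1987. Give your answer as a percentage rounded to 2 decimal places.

-4.61%

Real gross regional product 1986 = 3168.9/1.000 = 3168.90.
Real gross regional product 1987 = 3134.5/1.037 = 3022.66.
Change = 3022.66/3168.90 − 1 = -0.0461.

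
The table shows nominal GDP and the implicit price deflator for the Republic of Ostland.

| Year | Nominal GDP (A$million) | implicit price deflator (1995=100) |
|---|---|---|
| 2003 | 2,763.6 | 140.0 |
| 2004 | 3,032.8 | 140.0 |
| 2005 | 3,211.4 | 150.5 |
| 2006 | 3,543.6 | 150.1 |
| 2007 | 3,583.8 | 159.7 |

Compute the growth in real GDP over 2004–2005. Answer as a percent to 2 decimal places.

-1.50%

Real GDP 2004 = 3032.8/1.400 = 2166.29.
Real GDP 2005 = 3211.4/1.505 = 2133.82.
Change = 2133.82/2166.29 − 1 = -0.0150.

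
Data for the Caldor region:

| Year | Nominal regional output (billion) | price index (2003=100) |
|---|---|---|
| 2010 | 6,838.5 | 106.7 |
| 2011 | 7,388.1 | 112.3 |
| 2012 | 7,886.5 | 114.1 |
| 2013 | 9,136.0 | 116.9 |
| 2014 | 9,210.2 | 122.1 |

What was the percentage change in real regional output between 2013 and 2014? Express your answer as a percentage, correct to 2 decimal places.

Real regional output 2013 = 9136.0/1.169 = 7815.23.
Real regional output 2014 = 9210.2/1.221 = 7543.16.
Change = 7543.16/7815.23 − 1 = -0.0348.

-3.48%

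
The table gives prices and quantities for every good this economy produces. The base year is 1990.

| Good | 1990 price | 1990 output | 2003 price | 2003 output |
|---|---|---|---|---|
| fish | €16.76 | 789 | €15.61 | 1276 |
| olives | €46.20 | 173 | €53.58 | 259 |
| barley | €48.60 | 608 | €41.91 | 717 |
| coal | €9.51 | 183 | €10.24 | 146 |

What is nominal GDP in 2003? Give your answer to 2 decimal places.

Nominal GDP 2003 = Σ (p_2003 × q_2003) = 15.61·1276 + 53.58·259 + 41.91·717 + 10.24·146 = 65340.09.

€65340.09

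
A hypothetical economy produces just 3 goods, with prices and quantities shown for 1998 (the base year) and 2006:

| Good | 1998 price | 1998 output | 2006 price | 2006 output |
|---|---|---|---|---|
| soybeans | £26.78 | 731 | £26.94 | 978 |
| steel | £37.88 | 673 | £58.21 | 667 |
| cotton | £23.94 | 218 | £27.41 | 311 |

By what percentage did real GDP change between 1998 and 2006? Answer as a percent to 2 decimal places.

Real GDP 1998 = Nominal GDP 1998 = 26.78·731 + 37.88·673 + 23.94·218 = 50288.34.
Real GDP 2006 (at 1998 prices) = 26.78·978 + 37.88·667 + 23.94·311 = 58902.14.
Real growth = 58902.14/50288.34 − 1 = 0.1713.

17.13%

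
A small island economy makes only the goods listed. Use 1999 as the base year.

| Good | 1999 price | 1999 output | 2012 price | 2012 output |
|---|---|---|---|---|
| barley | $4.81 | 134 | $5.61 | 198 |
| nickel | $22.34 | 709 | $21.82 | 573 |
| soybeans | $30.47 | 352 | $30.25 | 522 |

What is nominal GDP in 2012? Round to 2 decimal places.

Nominal GDP 2012 = Σ (p_2012 × q_2012) = 5.61·198 + 21.82·573 + 30.25·522 = 29404.14.

$29404.14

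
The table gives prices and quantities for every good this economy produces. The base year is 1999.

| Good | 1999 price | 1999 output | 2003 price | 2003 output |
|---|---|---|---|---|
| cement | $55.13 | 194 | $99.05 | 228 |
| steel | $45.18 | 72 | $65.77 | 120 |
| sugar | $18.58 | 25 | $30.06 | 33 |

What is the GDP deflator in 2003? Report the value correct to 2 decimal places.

169.14

Nominal GDP 2003 = 99.05·228 + 65.77·120 + 30.06·33 = 31467.78.
Real GDP 2003 (at 1999 prices) = 55.13·228 + 45.18·120 + 18.58·33 = 18604.38.
Deflator = Nominal/Real × 100 = 31467.78/18604.38 × 100 = 169.142.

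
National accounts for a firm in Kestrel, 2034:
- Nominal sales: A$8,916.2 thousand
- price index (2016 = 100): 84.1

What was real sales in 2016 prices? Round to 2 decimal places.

A$10,601.90 thousand

Real sales = Nominal / (price index/100) = 8916.2 / 0.841 = 10601.90.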